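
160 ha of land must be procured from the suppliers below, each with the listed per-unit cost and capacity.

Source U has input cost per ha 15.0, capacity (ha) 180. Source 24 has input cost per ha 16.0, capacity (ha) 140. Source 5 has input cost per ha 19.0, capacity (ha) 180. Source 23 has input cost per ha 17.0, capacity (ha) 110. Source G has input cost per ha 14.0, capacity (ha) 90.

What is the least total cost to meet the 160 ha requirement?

2310

Fill from the cheapest supplier first.
Source G (14.0): use full 90 — 70 ha to go.
Take 70 from Source U at 15.0 to finish.
Source 24, Source 23, Source 5: unused.
Cost = 90×14.0 + 70×15.0 = 2310.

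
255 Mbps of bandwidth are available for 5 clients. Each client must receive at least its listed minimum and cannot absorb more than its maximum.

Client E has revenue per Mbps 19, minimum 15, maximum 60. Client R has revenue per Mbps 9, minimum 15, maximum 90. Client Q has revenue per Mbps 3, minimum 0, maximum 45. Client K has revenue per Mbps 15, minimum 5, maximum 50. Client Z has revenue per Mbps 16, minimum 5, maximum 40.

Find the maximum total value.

Meeting every minimum uses 15+15+0+5+5 = 40 Mbps, leaving 215.
Highest revenue per Mbps first: Client E 19 > Client Z 16 > Client K 15 > Client R 9 > Client Q 3.
Client E takes 45 more to reach its cap of 60 ; 170 left.
Give Client Z 35 more to hit its cap of 40 ; 135 left.
Client K: +45 to 50 (cap) ; 90 left.
Client R takes 75 more to reach its cap of 90 ; 15 left.
Only 15 left; Client Q takes them to reach 15.
Total = 19×60 + 9×90 + 3×15 + 15×50 + 16×40 = 3385.

3385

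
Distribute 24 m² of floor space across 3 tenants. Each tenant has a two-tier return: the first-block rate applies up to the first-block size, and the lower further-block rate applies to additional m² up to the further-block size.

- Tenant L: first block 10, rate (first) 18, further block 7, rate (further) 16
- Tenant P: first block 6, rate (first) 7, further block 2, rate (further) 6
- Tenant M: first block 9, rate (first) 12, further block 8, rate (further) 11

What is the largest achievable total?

Treat each block as its own option and order by rate: Tenant L/T1 18 > Tenant L/T2 16 > Tenant M/T1 12 > Tenant M/T2 11 > Tenant P/T1 7 > Tenant P/T2 6.
Tenant L/T1 (18): +10 — 14 left.
Fill Tenant L T2 block (7 at 16) — 7 left.
Tenant M/T1: +7 of 9 at 12; pool empty.
Total = 18×10 + 16×7 + 12×7 = 376.

376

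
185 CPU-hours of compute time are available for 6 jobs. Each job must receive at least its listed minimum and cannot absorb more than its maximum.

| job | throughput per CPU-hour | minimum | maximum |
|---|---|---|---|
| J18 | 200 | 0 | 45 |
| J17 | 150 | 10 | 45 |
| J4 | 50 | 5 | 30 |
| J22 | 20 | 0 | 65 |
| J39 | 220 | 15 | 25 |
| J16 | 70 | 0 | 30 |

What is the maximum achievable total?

Meeting every minimum uses 0+10+5+0+15+0 = 30 CPU-hours, leaving 155.
Rank by throughput per CPU-hour: J39 220 > J18 200 > J17 150 > J16 70 > J4 50 > J22 20.
Give J39 10 more to hit its cap of 25 — 145 left.
J18: +45 to 45 (cap) — 100 left.
Give J17 35 more to hit its cap of 45 — 65 left.
J16: +30 to 30 (cap) — 35 left.
Give J4 25 more to hit its cap of 30 — 10 left.
J22: +10 (room for 65) → 10. Pool exhausted.
Total = 200×45 + 150×45 + 50×30 + 20×10 + 220×25 + 70×30 = 25050.

25050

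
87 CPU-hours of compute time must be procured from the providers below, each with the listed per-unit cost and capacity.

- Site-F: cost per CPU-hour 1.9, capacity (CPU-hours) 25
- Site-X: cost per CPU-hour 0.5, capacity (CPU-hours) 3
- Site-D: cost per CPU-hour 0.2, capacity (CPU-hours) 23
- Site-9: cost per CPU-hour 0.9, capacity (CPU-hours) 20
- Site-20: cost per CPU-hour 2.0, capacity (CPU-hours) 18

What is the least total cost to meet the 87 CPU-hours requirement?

Use providers in increasing cost order.
Site-D (0.2): use full 23 → 64 CPU-hours to go.
Site-X at 0.5: take all 3 CPU-hours → 61 still needed.
Take 20 from Site-9 at 0.9 → need 41 more.
Take 25 from Site-F at 1.9 → need 16 more.
Site-20 (2.0): take the remaining 16 → done.
Cost = 23×0.2 + 3×0.5 + 20×0.9 + 25×1.9 + 16×2.0 = 103.6.

103.6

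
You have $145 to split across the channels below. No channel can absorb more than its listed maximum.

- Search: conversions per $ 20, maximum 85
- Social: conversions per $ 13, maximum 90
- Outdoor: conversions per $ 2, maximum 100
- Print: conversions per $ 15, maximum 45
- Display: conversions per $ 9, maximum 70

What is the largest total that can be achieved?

Rank by conversions per $: Search 20 > Print 15 > Social 13 > Display 9 > Outdoor 2.
Search: +85 to 85 (cap) ; 60 left.
Print: +45 to 45 (cap) ; 15 left.
Social: +15 (room for 90) → 15. Pool exhausted.
Total = 20×85 + 13×15 + 15×45 = 2570.

2570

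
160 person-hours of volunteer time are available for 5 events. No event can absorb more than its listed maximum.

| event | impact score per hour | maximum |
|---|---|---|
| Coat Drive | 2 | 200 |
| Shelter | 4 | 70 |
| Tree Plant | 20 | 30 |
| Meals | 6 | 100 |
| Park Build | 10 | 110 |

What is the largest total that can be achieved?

1820

Rank by impact score per hour: Tree Plant 20 > Park Build 10 > Meals 6 > Shelter 4 > Coat Drive 2.
Give Tree Plant 30 to hit its cap of 30 ; 130 left.
Give Park Build 110 to hit its cap of 110 ; 20 left.
Only 20 left; Meals takes them to reach 20.
Total = 20×30 + 6×20 + 10×110 = 1820.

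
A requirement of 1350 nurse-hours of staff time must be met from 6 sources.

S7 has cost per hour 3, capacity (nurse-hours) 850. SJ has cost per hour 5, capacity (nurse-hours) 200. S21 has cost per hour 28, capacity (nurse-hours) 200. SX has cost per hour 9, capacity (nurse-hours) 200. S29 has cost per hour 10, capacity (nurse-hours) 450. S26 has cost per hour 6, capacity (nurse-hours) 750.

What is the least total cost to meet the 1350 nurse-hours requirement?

Fill from the cheapest source first.
S7 (3): use full 850 → 500 nurse-hours to go.
Take 200 from SJ at 5 → need 300 more.
S26 at 6: take 300 of its 750 → requirement met.
SX, S29, S21: unused.
Cost = 850×3 + 200×5 + 300×6 = 5350.

5350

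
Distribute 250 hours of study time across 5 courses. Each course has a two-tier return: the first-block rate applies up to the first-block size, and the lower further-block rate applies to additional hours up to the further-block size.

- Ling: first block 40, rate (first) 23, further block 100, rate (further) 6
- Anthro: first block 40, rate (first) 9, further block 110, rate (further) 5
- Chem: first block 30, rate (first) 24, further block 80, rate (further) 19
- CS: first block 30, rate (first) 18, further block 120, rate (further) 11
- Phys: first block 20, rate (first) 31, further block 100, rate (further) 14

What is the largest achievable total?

Rank every tier by rate: Phys/T1 31 > Chem/T1 24 > Ling/T1 23 > Chem/T2 19 > CS/T1 18 > Phys/T2 14 > CS/T2 11 > Anthro/T1 9 > Ling/T2 6 > Anthro/T2 5.
Fill Phys T1 block (20 at 31) ; 230 left.
Fill Chem T1 block (30 at 24) ; 200 left.
Ling/T1 (23): +40 ; 160 left.
Chem T2 at 19: fill all 80 ; 80 left.
CS T1 at 18: fill all 30 ; 50 left.
50 remain; put them into Phys T2 at 14.
Total = 31×20 + 24×30 + 23×40 + 19×80 + 18×30 + 14×50 = 5020.

5020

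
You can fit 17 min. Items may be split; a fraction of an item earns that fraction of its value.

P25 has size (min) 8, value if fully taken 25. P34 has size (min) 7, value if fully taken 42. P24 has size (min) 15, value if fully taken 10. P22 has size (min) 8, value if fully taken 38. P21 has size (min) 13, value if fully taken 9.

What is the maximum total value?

86.25

Rank by value-to-size ratio: P34 42/7≈6, P22 38/8≈4.75, P25 25/8≈3.12, P21 9/13≈0.692, P24 10/15≈0.667.
Take all of P34 (7 min, value 42) — 10 min left.
Take all of P22 (8 min, value 38) — 2 min left.
Fill the last 2 min with part of P25: 2/8 of it earns 6.25.
Total value = 86.25.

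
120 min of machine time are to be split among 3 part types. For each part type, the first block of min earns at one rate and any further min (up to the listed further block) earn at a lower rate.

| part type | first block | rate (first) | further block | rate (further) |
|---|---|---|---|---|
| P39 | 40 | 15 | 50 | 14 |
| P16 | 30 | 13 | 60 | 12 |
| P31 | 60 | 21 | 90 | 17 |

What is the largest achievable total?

2280

Treat each block as its own option and order by rate: P31/tier1 21 > P31/tier2 17 > P39/tier1 15 > P39/tier2 14 > P16/tier1 13 > P16/tier2 12.
P31/tier1 (21): +60 — 60 left.
P31 tier2 at 17: only 60 left, fill 60.
Total = 21×60 + 17×60 = 2280.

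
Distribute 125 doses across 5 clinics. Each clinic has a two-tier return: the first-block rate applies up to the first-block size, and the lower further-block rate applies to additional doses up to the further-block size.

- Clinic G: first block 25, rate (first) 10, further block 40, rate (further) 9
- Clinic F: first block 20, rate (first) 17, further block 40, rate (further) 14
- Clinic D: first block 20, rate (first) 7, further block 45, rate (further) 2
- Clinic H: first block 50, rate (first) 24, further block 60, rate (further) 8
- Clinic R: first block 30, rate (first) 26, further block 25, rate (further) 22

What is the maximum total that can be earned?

Treat each block as its own option and order by rate: Clinic R/T1 26 > Clinic H/T1 24 > Clinic R/T2 22 > Clinic F/T1 17 > Clinic F/T2 14 > Clinic G/T1 10 > Clinic G/T2 9 > Clinic H/T2 8 > Clinic D/T1 7 > Clinic D/T2 2.
Fill Clinic R T1 block (30 at 26) ; 95 left.
Clinic H/T1 (24): +50 ; 45 left.
Fill Clinic R T2 block (25 at 22) ; 20 left.
Clinic F/T1 (17): +20 ; 0 left.
Total = 26×30 + 24×50 + 22×25 + 17×20 = 2870.

2870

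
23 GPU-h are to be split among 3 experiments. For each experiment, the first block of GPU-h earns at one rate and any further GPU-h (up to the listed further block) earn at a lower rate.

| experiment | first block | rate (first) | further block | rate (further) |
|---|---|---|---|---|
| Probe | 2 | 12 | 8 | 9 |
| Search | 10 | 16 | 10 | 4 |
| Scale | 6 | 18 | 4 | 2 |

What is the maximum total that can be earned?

337

Treat each block as its own option and order by rate: Scale/first 18 > Search/first 16 > Probe/first 12 > Probe/second 9 > Search/second 4 > Scale/second 2.
Fill Scale first block (6 at 18) ; 17 left.
Search first at 16: fill all 10 ; 7 left.
Probe first at 12: fill all 2 ; 5 left.
Probe/second: +5 of 8 at 9; pool empty.
Total = 18×6 + 16×10 + 12×2 + 9×5 = 337.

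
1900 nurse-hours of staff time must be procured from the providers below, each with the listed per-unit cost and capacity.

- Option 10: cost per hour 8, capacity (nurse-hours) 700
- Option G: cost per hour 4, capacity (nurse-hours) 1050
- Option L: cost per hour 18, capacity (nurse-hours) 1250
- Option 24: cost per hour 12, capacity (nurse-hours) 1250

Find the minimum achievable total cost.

11600

Fill from the cheapest provider first.
Take 1050 from Option G at 4 ; need 850 more.
Option 10 at 8: take all 700 nurse-hours ; 150 still needed.
Option 24 at 12: take 150 of its 1250 ; requirement met.
Option L: unused.
Cost = 1050×4 + 700×8 + 150×12 = 11600.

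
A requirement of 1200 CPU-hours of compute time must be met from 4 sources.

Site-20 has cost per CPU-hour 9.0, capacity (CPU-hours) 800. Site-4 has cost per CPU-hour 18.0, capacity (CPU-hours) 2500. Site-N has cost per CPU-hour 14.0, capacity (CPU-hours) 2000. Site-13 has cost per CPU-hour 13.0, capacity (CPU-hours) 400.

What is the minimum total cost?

12400

Fill from the cheapest source first.
Site-20 at 9.0: take all 800 CPU-hours → 400 still needed.
Site-13 at 13.0: take all 400 CPU-hours → 0 still needed.
Site-N, Site-4: unused.
Cost = 800×9.0 + 400×13.0 = 12400.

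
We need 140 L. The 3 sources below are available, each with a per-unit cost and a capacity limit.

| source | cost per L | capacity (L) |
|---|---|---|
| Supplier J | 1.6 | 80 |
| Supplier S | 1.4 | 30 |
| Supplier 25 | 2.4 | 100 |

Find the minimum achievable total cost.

242

Cheapest first:
Supplier S (1.4): use full 30 → 110 L to go.
Supplier J at 1.6: take all 80 L → 30 still needed.
Take 30 from Supplier 25 at 2.4 to finish.
Cost = 30×1.4 + 80×1.6 + 30×2.4 = 242.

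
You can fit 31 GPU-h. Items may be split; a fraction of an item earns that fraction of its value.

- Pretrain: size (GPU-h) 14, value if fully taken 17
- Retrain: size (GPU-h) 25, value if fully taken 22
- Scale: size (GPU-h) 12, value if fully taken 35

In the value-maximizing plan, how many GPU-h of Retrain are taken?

5

Best value per unit of size first: Scale 35/12≈2.92, Pretrain 17/14≈1.21, Retrain 22/25≈0.88.
All 12 GPU-h of Scale fit (value 35) ; 19 remain.
Take all of Pretrain (14 GPU-h, value 17) ; 5 GPU-h left.
Only 5 GPU-h remain; take 5/25 of Retrain for value 22×5/25 = 4.4.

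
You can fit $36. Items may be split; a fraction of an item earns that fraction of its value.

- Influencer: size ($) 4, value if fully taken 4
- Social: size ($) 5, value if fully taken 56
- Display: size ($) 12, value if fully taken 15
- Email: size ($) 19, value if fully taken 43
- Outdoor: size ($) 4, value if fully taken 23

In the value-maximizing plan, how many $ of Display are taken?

8

Sort by value density: Social 56/5≈11.2, Outdoor 23/4≈5.75, Email 43/19≈2.26, Display 15/12≈1.25, Influencer 4/4≈1.
Take all of Social (5 $, value 56) → 31 $ left.
Outdoor: take in full, 4 $ for value 23 → 27 left.
Email: take in full, 19 $ for value 43 → 8 left.
Only 8 $ remain; take 8/12 of Display for value 15×8/12 = 10.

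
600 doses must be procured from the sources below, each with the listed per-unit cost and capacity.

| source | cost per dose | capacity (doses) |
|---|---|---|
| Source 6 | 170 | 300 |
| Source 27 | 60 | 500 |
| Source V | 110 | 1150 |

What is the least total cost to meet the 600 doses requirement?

41000

Use sources in increasing cost order.
Source 27 (60): use full 500 ; 100 doses to go.
Take 100 from Source V at 110 to finish.
Source 6: unused.
Cost = 500×60 + 100×110 = 41000.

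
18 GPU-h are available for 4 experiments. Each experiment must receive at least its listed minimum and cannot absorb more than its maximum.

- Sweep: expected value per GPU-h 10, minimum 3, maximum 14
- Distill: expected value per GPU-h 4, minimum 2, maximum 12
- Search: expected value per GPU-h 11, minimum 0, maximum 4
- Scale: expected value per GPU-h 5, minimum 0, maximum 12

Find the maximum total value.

Meeting every minimum uses 3+2+0+0 = 5 GPU-h, leaving 13.
Order the experiments by expected value per GPU-h: Search 11 > Sweep 10 > Scale 5 > Distill 4.
Search: +4 to 4 (cap) ; 9 left.
Sweep has room for 11 more but only 9 remain, so it gets 12.
Total = 10×12 + 4×2 + 11×4 = 172.

172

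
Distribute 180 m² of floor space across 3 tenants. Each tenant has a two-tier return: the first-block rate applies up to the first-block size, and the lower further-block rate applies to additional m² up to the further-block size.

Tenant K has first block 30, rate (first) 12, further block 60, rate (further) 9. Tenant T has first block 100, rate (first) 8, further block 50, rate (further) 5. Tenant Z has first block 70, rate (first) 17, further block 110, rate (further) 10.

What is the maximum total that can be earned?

2350

Rank every tier by rate: Tenant Z/first 17 > Tenant K/first 12 > Tenant Z/second 10 > Tenant K/second 9 > Tenant T/first 8 > Tenant T/second 5.
Tenant Z/first (17): +70 — 110 left.
Tenant K first at 12: fill all 30 — 80 left.
Tenant Z second at 10: only 80 left, fill 80.
Total = 17×70 + 12×30 + 10×80 = 2350.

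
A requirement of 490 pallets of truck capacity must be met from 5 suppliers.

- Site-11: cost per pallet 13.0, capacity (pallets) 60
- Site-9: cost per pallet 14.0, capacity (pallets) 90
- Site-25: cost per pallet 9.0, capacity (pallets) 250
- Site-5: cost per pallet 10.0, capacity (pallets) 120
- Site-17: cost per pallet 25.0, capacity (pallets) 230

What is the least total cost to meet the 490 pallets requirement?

Cheapest first:
Site-25 at 9.0: take all 250 pallets — 240 still needed.
Site-5 at 10.0: take all 120 pallets — 120 still needed.
Site-11 (13.0): use full 60 — 60 pallets to go.
Take 60 from Site-9 at 14.0 to finish.
Site-17: unused.
Cost = 250×9.0 + 120×10.0 + 60×13.0 + 60×14.0 = 5070.

5070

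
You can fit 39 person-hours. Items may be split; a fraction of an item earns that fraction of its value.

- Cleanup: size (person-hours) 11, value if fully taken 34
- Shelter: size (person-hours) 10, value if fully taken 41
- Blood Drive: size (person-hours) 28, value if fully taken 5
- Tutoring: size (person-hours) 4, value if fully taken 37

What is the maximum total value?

Rank by value-to-size ratio: Tutoring 37/4≈9.25, Shelter 41/10≈4.1, Cleanup 34/11≈3.09, Blood Drive 5/28≈0.179.
Take all of Tutoring (4 person-hours, value 37) → 35 person-hours left.
All 10 person-hours of Shelter fit (value 41) → 25 remain.
Take all of Cleanup (11 person-hours, value 34) → 14 person-hours left.
14 person-hours left: a 14/28 share of Blood Drive gives 5×14/28 = 2.5.
Total value = 114.5.

114.5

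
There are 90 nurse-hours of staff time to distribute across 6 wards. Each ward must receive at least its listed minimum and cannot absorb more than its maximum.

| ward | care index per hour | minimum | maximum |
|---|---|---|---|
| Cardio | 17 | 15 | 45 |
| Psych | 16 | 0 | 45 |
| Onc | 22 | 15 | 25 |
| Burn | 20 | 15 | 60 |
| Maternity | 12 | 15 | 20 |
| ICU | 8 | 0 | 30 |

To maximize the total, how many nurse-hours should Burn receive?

35

Meeting every minimum uses 15+0+15+15+15+0 = 60 nurse-hours, leaving 30.
Rank by care index per hour: Onc 22 > Burn 20 > Cardio 17 > Psych 16 > Maternity 12 > ICU 8.
Onc takes 10 more to reach its cap of 25 — 20 left.
Burn: +20 (room for 45) → 35. Pool exhausted.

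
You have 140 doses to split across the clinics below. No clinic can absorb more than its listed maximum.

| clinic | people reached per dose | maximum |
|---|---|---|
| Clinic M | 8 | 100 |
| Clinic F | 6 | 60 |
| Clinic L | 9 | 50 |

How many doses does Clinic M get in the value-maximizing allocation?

90

Highest people reached per dose first: Clinic L 9 > Clinic M 8 > Clinic F 6.
Give Clinic L 50 to hit its cap of 50 — 90 left.
Clinic M has room for 100 but only 90 remain, so it gets 90.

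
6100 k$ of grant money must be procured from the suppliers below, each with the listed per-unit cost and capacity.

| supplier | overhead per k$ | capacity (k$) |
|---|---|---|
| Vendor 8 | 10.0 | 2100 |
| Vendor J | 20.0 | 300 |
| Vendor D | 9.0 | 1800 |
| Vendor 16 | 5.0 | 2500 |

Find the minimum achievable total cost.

Cheapest first:
Take 2500 from Vendor 16 at 5.0 ; need 3600 more.
Vendor D at 9.0: take all 1800 k$ ; 1800 still needed.
Vendor 8 (10.0): take the remaining 1800 ; done.
Vendor J: unused.
Cost = 2500×5.0 + 1800×9.0 + 1800×10.0 = 46700.

46700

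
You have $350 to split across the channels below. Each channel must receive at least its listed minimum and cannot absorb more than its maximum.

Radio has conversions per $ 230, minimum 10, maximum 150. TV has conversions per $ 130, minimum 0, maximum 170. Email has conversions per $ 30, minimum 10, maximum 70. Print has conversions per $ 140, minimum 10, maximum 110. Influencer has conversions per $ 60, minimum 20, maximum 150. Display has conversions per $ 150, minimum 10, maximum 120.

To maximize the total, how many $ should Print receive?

Meeting every minimum uses 10+0+10+10+20+10 = 60 $, leaving 290.
Order the channels by conversions per $: Radio 230 > Display 150 > Print 140 > TV 130 > Influencer 60 > Email 30.
Radio takes 140 more to reach its cap of 150 ; 150 left.
Give Display 110 more to hit its cap of 120 ; 40 left.
Print has room for 100 more but only 40 remain, so it gets 50.

50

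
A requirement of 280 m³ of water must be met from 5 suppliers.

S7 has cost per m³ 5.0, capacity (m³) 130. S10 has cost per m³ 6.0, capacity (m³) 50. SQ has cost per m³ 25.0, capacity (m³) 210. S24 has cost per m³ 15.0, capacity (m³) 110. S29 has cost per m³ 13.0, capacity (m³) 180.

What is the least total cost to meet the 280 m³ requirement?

2250

Use suppliers in increasing cost order.
S7 (5.0): use full 130 → 150 m³ to go.
S10 (6.0): use full 50 → 100 m³ to go.
S29 at 13.0: take 100 of its 180 → requirement met.
S24, SQ: unused.
Cost = 130×5.0 + 50×6.0 + 100×13.0 = 2250.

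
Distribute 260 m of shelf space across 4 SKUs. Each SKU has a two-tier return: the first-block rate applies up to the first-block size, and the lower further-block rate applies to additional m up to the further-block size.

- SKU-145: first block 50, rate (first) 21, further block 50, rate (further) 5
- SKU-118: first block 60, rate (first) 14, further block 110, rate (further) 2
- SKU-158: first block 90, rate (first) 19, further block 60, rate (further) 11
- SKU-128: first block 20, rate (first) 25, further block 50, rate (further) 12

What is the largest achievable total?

Rank every tier by rate: SKU-128/tier1 25 > SKU-145/tier1 21 > SKU-158/tier1 19 > SKU-118/tier1 14 > SKU-128/tier2 12 > SKU-158/tier2 11 > SKU-145/tier2 5 > SKU-118/tier2 2.
Fill SKU-128 tier1 block (20 at 25) — 240 left.
SKU-145 tier1 at 21: fill all 50 — 190 left.
Fill SKU-158 tier1 block (90 at 19) — 100 left.
SKU-118/tier1 (14): +60 — 40 left.
SKU-128 tier2 at 12: only 40 left, fill 40.
Total = 25×20 + 21×50 + 19×90 + 14×60 + 12×40 = 4580.

4580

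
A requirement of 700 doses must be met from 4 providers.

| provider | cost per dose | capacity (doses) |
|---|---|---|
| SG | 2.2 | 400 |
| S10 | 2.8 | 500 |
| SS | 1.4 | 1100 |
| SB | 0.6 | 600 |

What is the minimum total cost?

500

Fill from the cheapest provider first.
Take 600 from SB at 0.6 → need 100 more.
Take 100 from SS at 1.4 to finish.
SG, S10: unused.
Cost = 600×0.6 + 100×1.4 = 500.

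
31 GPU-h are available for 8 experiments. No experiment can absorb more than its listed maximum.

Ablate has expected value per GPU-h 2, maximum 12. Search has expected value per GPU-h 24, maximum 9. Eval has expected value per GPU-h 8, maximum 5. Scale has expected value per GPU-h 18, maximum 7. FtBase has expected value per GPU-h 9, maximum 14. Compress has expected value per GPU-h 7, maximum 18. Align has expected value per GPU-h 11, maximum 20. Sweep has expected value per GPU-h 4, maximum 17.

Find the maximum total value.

507

Highest expected value per GPU-h first: Search 24 > Scale 18 > Align 11 > FtBase 9 > Eval 8 > Compress 7 > Sweep 4 > Ablate 2.
Give Search 9 to hit its cap of 9 → 22 left.
Give Scale 7 to hit its cap of 7 → 15 left.
Align has room for 20 but only 15 remain, so it gets 15.
Total = 24×9 + 18×7 + 11×15 = 507.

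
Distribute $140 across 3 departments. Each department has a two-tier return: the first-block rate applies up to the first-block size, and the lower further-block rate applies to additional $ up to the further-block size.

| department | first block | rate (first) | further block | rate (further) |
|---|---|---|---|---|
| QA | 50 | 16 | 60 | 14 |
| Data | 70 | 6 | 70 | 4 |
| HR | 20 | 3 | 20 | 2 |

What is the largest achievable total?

Treat each block as its own option and order by rate: QA/first 16 > QA/second 14 > Data/first 6 > Data/second 4 > HR/first 3 > HR/second 2.
Fill QA first block (50 at 16) ; 90 left.
QA second at 14: fill all 60 ; 30 left.
30 remain; put them into Data first at 6.
Total = 16×50 + 14×60 + 6×30 = 1820.

1820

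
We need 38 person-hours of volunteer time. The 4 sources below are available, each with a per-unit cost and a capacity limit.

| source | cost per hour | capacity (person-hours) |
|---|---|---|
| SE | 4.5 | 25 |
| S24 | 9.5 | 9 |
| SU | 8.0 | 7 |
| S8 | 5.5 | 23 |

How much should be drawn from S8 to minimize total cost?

13

Use sources in increasing cost order.
SE at 4.5: take all 25 person-hours → 13 still needed.
S8 at 5.5: take 13 of its 23 → requirement met.
SU, S24: unused.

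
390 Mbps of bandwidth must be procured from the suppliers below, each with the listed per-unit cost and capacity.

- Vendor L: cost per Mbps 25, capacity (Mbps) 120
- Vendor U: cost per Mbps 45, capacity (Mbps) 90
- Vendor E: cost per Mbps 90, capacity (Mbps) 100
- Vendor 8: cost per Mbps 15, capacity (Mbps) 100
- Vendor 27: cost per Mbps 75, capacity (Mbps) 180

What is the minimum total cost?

Cheapest first:
Take 100 from Vendor 8 at 15 ; need 290 more.
Vendor L (25): use full 120 ; 170 Mbps to go.
Take 90 from Vendor U at 45 ; need 80 more.
Vendor 27 (75): take the remaining 80 ; done.
Vendor E: unused.
Cost = 100×15 + 120×25 + 90×45 + 80×75 = 14550.

14550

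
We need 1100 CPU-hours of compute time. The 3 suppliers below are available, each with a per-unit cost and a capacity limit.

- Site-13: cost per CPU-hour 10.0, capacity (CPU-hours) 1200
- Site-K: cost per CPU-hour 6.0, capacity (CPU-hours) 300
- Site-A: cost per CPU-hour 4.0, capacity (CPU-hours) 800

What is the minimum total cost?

5000

Use suppliers in increasing cost order.
Site-A (4.0): use full 800 — 300 CPU-hours to go.
Site-K at 6.0: take all 300 CPU-hours — 0 still needed.
Site-13: unused.
Cost = 800×4.0 + 300×6.0 = 5000.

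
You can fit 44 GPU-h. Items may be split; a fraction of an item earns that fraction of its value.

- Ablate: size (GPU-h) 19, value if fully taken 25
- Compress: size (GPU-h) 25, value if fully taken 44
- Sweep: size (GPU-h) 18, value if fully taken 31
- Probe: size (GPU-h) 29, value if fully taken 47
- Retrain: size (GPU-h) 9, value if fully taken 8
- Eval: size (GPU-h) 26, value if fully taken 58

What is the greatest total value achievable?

Rank by value-to-size ratio: Eval 58/26≈2.23, Compress 44/25≈1.76, Sweep 31/18≈1.72, Probe 47/29≈1.62, Ablate 25/19≈1.32, Retrain 8/9≈0.889.
Take all of Eval (26 GPU-h, value 58) — 18 GPU-h left.
Only 18 GPU-h remain; take 18/25 of Compress for value 44×18/25 = 31.68.
Total value = 89.68.

89.68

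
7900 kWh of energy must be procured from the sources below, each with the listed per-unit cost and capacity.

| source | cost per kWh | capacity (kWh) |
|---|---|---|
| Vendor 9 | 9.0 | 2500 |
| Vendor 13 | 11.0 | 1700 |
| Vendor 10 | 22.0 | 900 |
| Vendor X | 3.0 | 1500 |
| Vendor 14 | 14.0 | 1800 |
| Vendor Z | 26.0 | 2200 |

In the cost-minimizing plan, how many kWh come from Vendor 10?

Cheapest first:
Vendor X (3.0): use full 1500 — 6400 kWh to go.
Vendor 9 at 9.0: take all 2500 kWh — 3900 still needed.
Take 1700 from Vendor 13 at 11.0 — need 2200 more.
Vendor 14 at 14.0: take all 1800 kWh — 400 still needed.
Vendor 10 at 22.0: take 400 of its 900 — requirement met.
Vendor Z: unused.

400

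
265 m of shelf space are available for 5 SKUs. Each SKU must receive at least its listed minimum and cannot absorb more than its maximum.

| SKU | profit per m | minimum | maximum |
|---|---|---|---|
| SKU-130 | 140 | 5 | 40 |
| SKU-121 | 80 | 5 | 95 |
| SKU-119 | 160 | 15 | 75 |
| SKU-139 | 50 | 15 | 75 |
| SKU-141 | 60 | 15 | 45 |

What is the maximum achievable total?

Meeting every minimum uses 5+5+15+15+15 = 55 m, leaving 210.
Order the SKUs by profit per m: SKU-119 160 > SKU-130 140 > SKU-121 80 > SKU-141 60 > SKU-139 50.
SKU-119: +60 to 75 (cap) → 150 left.
SKU-130 takes 35 more to reach its cap of 40 → 115 left.
SKU-121 takes 90 more to reach its cap of 95 → 25 left.
SKU-141: +25 (room for 30) → 40. Pool exhausted.
Total = 140×40 + 80×95 + 160×75 + 50×15 + 60×40 = 28350.

28350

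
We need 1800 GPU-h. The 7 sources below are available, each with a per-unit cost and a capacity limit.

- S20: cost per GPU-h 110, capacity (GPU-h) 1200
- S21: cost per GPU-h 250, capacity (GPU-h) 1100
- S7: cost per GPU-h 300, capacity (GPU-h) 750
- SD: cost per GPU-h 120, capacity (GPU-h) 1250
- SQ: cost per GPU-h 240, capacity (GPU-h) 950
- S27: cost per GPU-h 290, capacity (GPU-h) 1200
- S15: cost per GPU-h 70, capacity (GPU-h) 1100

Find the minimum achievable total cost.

Use sources in increasing cost order.
S15 (70): use full 1100 — 700 GPU-h to go.
S20 at 110: take 700 of its 1200 — requirement met.
SD, SQ, S21, S27, S7: unused.
Cost = 1100×70 + 700×110 = 154000.

154000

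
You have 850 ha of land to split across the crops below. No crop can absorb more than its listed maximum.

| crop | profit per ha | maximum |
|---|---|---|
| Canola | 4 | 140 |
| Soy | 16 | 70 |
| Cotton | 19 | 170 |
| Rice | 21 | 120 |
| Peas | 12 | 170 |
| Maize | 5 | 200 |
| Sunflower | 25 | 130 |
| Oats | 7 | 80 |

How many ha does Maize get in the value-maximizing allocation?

Highest profit per ha first: Sunflower 25 > Rice 21 > Cotton 19 > Soy 16 > Peas 12 > Oats 7 > Maize 5 > Canola 4.
Give Sunflower 130 to hit its cap of 130 ; 720 left.
Rice: +120 to 120 (cap) ; 600 left.
Cotton takes 170 to reach its cap of 170 ; 430 left.
Soy: +70 to 70 (cap) ; 360 left.
Peas: +170 to 170 (cap) ; 190 left.
Oats: +80 to 80 (cap) ; 110 left.
Only 110 left; Maize takes them to reach 110.

110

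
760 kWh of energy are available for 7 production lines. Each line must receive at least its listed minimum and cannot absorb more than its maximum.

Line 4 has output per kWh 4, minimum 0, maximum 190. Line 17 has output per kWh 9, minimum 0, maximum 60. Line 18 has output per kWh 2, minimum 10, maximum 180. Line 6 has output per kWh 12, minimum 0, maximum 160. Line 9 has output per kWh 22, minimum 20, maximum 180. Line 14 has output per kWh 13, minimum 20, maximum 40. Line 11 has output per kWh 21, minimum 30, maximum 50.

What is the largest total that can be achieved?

8910

Meeting every minimum uses 0+0+10+0+20+20+30 = 80 kWh, leaving 680.
Highest output per kWh first: Line 9 22 > Line 11 21 > Line 14 13 > Line 6 12 > Line 17 9 > Line 4 4 > Line 18 2.
Give Line 9 160 more to hit its cap of 180 — 520 left.
Line 11 takes 20 more to reach its cap of 50 — 500 left.
Line 14 takes 20 more to reach its cap of 40 — 480 left.
Line 6: +160 to 160 (cap) — 320 left.
Give Line 17 60 more to hit its cap of 60 — 260 left.
Give Line 4 190 more to hit its cap of 190 — 70 left.
Only 70 left; Line 18 takes them to reach 80.
Total = 4×190 + 9×60 + 2×80 + 12×160 + 22×180 + 13×40 + 21×50 = 8910.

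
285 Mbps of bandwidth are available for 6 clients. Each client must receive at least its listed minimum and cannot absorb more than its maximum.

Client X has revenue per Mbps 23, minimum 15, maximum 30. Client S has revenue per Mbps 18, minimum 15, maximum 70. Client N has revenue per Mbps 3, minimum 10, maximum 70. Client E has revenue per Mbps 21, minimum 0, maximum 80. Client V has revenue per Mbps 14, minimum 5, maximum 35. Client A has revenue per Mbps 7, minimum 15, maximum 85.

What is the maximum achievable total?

4570

Meeting every minimum uses 15+15+10+0+5+15 = 60 Mbps, leaving 225.
Order the clients by revenue per Mbps: Client X 23 > Client E 21 > Client S 18 > Client V 14 > Client A 7 > Client N 3.
Client X takes 15 more to reach its cap of 30 ; 210 left.
Client E: +80 to 80 (cap) ; 130 left.
Client S takes 55 more to reach its cap of 70 ; 75 left.
Client V takes 30 more to reach its cap of 35 ; 45 left.
Only 45 left; Client A takes them to reach 60.
Total = 23×30 + 18×70 + 3×10 + 21×80 + 14×35 + 7×60 = 4570.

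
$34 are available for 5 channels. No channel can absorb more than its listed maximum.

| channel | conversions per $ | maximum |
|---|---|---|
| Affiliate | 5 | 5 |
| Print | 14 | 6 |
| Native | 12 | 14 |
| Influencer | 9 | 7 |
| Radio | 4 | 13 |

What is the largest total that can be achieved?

Rank by conversions per $: Print 14 > Native 12 > Influencer 9 > Affiliate 5 > Radio 4.
Print: +6 to 6 (cap) → 28 left.
Give Native 14 to hit its cap of 14 → 14 left.
Influencer takes 7 to reach its cap of 7 → 7 left.
Affiliate: +5 to 5 (cap) → 2 left.
Only 2 left; Radio takes them to reach 2.
Total = 5×5 + 14×6 + 12×14 + 9×7 + 4×2 = 348.

348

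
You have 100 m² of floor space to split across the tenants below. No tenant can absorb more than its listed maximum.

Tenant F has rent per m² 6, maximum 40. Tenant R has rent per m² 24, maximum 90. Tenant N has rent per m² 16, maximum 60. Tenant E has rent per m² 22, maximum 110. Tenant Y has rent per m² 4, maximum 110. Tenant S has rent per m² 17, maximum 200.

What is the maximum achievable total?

Order the tenants by rent per m²: Tenant R 24 > Tenant E 22 > Tenant S 17 > Tenant N 16 > Tenant F 6 > Tenant Y 4.
Tenant R: +90 to 90 (cap) → 10 left.
Only 10 left; Tenant E takes them to reach 10.
Total = 24×90 + 22×10 = 2380.

2380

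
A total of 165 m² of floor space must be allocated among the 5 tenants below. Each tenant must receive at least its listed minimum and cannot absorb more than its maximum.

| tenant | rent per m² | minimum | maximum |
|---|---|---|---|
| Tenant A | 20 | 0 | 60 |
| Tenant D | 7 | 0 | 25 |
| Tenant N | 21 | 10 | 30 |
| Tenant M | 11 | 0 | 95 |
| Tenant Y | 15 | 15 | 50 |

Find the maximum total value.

2855

Meeting every minimum uses 0+0+10+0+15 = 25 m², leaving 140.
Highest rent per m² first: Tenant N 21 > Tenant A 20 > Tenant Y 15 > Tenant M 11 > Tenant D 7.
Give Tenant N 20 more to hit its cap of 30 ; 120 left.
Give Tenant A 60 more to hit its cap of 60 ; 60 left.
Give Tenant Y 35 more to hit its cap of 50 ; 25 left.
Tenant M has room for 95 more but only 25 remain, so it gets 25.
Total = 20×60 + 21×30 + 11×25 + 15×50 = 2855.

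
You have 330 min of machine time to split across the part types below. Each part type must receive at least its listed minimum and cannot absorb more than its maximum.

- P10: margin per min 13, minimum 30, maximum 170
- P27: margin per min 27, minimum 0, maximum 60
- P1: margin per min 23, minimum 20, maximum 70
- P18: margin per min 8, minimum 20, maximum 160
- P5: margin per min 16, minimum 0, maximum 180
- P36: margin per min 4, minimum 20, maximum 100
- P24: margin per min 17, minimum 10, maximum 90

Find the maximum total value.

Meeting every minimum uses 30+0+20+20+0+20+10 = 100 min, leaving 230.
Order the part types by margin per min: P27 27 > P1 23 > P24 17 > P5 16 > P10 13 > P18 8 > P36 4.
P27 takes 60 more to reach its cap of 60 → 170 left.
P1: +50 to 70 (cap) → 120 left.
P24 takes 80 more to reach its cap of 90 → 40 left.
P5 has room for 180 more but only 40 remain, so it gets 40.
Total = 13×30 + 27×60 + 23×70 + 8×20 + 16×40 + 4×20 + 17×90 = 6030.

6030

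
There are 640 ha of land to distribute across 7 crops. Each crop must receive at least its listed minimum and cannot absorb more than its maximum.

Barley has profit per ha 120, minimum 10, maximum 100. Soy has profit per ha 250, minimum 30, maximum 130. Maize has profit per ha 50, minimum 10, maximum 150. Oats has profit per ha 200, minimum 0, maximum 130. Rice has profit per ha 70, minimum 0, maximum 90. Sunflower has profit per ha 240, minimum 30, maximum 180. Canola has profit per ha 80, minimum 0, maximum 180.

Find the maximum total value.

Meeting every minimum uses 10+30+10+0+0+30+0 = 80 ha, leaving 560.
Highest profit per ha first: Soy 250 > Sunflower 240 > Oats 200 > Barley 120 > Canola 80 > Rice 70 > Maize 50.
Give Soy 100 more to hit its cap of 130 — 460 left.
Sunflower: +150 to 180 (cap) — 310 left.
Oats: +130 to 130 (cap) — 180 left.
Barley takes 90 more to reach its cap of 100 — 90 left.
Canola has room for 180 more but only 90 remain, so it gets 90.
Total = 120×100 + 250×130 + 50×10 + 200×130 + 240×180 + 80×90 = 121400.

121400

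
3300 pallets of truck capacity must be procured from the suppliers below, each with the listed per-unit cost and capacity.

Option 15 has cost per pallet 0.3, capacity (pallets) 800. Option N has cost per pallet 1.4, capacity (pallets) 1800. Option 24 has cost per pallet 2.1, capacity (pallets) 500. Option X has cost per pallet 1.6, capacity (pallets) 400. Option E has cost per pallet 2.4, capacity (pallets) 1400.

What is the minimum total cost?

4030

Use suppliers in increasing cost order.
Option 15 (0.3): use full 800 ; 2500 pallets to go.
Option N at 1.4: take all 1800 pallets ; 700 still needed.
Option X (1.6): use full 400 ; 300 pallets to go.
Option 24 (2.1): take the remaining 300 ; done.
Option E: unused.
Cost = 800×0.3 + 1800×1.4 + 400×1.6 + 300×2.1 = 4030.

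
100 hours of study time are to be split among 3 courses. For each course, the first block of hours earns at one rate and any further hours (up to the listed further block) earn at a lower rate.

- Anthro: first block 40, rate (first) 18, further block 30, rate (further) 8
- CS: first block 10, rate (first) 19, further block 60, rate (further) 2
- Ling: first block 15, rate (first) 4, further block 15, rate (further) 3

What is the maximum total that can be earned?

Order all 6 blocks by rate: CS/first 19 > Anthro/first 18 > Anthro/second 8 > Ling/first 4 > Ling/second 3 > CS/second 2.
Fill CS first block (10 at 19) ; 90 left.
Anthro first at 18: fill all 40 ; 50 left.
Fill Anthro second block (30 at 8) ; 20 left.
Ling/first (4): +15 ; 5 left.
Ling/second: +5 of 15 at 3; pool empty.
Total = 19×10 + 18×40 + 8×30 + 4×15 + 3×5 = 1225.

1225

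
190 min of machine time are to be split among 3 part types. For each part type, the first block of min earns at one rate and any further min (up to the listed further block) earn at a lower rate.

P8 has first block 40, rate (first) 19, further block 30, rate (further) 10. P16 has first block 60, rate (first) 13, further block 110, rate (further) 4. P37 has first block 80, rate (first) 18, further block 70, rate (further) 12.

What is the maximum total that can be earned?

3100

Treat each block as its own option and order by rate: P8/first 19 > P37/first 18 > P16/first 13 > P37/second 12 > P8/second 10 > P16/second 4.
P8 first at 19: fill all 40 — 150 left.
P37 first at 18: fill all 80 — 70 left.
Fill P16 first block (60 at 13) — 10 left.
P37 second at 12: only 10 left, fill 10.
Total = 19×40 + 18×80 + 13×60 + 12×10 = 3100.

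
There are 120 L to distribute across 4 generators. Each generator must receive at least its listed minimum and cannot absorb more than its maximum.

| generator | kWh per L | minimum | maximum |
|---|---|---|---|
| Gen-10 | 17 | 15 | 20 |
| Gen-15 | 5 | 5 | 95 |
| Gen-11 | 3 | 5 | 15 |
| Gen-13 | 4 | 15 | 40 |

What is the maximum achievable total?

Meeting every minimum uses 15+5+5+15 = 40 L, leaving 80.
Order the generators by kWh per L: Gen-10 17 > Gen-15 5 > Gen-13 4 > Gen-11 3.
Gen-10 takes 5 more to reach its cap of 20 — 75 left.
Gen-15 has room for 90 more but only 75 remain, so it gets 80.
Total = 17×20 + 5×80 + 3×5 + 4×15 = 815.

815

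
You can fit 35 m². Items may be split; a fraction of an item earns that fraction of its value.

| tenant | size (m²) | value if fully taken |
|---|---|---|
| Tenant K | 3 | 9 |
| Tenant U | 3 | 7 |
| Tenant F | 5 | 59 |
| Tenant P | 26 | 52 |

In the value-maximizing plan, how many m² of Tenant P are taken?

24

Sort by value density: Tenant F 59/5≈11.8, Tenant K 9/3≈3, Tenant U 7/3≈2.33, Tenant P 52/26≈2.
Tenant F: take in full, 5 m² for value 59 ; 30 left.
Take all of Tenant K (3 m², value 9) ; 27 m² left.
Tenant U: take in full, 3 m² for value 7 ; 24 left.
24 m² left: a 24/26 share of Tenant P gives 52×24/26 = 48.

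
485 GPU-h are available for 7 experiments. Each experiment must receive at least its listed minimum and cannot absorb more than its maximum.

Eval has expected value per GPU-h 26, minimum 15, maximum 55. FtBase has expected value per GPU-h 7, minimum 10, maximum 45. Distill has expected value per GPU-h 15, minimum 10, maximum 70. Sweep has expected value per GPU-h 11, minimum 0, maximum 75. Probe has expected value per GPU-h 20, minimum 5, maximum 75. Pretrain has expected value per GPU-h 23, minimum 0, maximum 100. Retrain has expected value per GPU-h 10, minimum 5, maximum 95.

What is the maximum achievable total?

Meeting every minimum uses 15+10+10+0+5+0+5 = 45 GPU-h, leaving 440.
Order the experiments by expected value per GPU-h: Eval 26 > Pretrain 23 > Probe 20 > Distill 15 > Sweep 11 > Retrain 10 > FtBase 7.
Eval takes 40 more to reach its cap of 55 → 400 left.
Give Pretrain 100 more to hit its cap of 100 → 300 left.
Give Probe 70 more to hit its cap of 75 → 230 left.
Give Distill 60 more to hit its cap of 70 → 170 left.
Give Sweep 75 more to hit its cap of 75 → 95 left.
Retrain takes 90 more to reach its cap of 95 → 5 left.
FtBase has room for 35 more but only 5 remain, so it gets 15.
Total = 26×55 + 7×15 + 15×70 + 11×75 + 20×75 + 23×100 + 10×95 = 8160.

8160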